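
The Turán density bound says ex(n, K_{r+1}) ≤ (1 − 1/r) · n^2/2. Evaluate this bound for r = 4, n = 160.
Turán density bound = (3/4) · 160^2/2 = 9600

Turán's theorem: ex(n, K_{r+1}) is achieved by the complete r-partite Turán graph T(n, r) with parts as balanced as possible, and is at most (1 − 1/r) · n^2/2. For r = 4, n = 160: the density bound is (3/4) · 25600/2 = 9600. Since 4 ∣ 160, the Turán graph T(160, 4) has parts of equal size 40, and its edge count e(T(160, 4)) = 9600 attains the density bound exactly.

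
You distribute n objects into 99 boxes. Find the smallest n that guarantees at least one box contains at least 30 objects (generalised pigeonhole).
n = (30 − 1)·99 + 1 = 2872

By the generalised pigeonhole principle, to guarantee some box contains ≥ r objects we need more than (r − 1) · k objects total. Threshold: n = (r − 1) · k + 1. With r = 30 and k = 99: n = 29 · 99 + 1 = 2871 + 1 = 2872. For n = 2871 = 29 · 99, we can put exactly 29 objects in every box, avoiding 30 in any single one — so 2872 is tight.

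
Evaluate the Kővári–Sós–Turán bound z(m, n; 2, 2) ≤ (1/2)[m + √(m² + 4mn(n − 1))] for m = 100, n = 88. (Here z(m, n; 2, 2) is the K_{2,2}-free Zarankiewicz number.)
z(100, 88; 2, 2) ≤ (1/2)[100 + √(100² + 4·100·88·87)] = (1/2)[100 + √3072400] = 926.4131

Kővári–Sós–Turán: let r_1, ..., r_100 be the row sums and z = Σ r_i the total number of 1s. Each pair of columns can share at most one row with both entries 1 (else a 2×2 all-ones block appears), so Σ_i C(r_i, 2) ≤ C(88, 2) = 3828. By convexity Σ_i C(r_i, 2) ≥ 100·C(z/100, 2) = z(z − 100)/(2·100), giving z² − 100z − 100·88·87 ≤ 0 and hence z ≤ (1/2)[100 + √(10000 + 4·765600)] = (1/2)[100 + √3072400] ≈ (1/2)(100 + 1752.8263) = 926.4131.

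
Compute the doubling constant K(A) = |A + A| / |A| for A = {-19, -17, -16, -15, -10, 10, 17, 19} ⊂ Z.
K = |A + A| / |A| = 31/8

Enumerate A + A = {a + b : a, b ∈ A}. With |A| = 8, there are |A|^2 = 64 ordered sum pairs; collecting distinct values, A + A = {-38, -36, -35, -34, -33, -32, -31, -30, -29, -27, -26, -25, -20, -9, -7, -6, -5, -2, 0, 1, 2, 3, 4, 7, 9, 20, 27, 29, 34, 36, 38}, so |A + A| = 31. Thus K = 31/8. For comparison, the minimum possible |A + A| over all 8-element sets is 2·8 − 1 = 15 (so min K = 15/8), attained only by arithmetic progressions.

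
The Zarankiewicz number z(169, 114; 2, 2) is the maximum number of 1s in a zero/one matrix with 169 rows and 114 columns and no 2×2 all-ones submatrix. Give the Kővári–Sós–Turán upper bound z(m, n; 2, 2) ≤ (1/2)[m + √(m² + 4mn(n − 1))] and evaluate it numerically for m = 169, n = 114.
z(169, 114; 2, 2) ≤ (1/2)[169 + √(169² + 4·169·114·113)] = (1/2)[169 + √8736793] = 1562.4033

Kővári–Sós–Turán: let r_1, ..., r_169 be the row sums and z = Σ r_i the total number of 1s. Each pair of columns can share at most one row with both entries 1 (else a 2×2 all-ones block appears), so Σ_i C(r_i, 2) ≤ C(114, 2) = 6441. By convexity Σ_i C(r_i, 2) ≥ 169·C(z/169, 2) = z(z − 169)/(2·169), giving z² − 169z − 169·114·113 ≤ 0 and hence z ≤ (1/2)[169 + √(28561 + 4·2177058)] = (1/2)[169 + √8736793] ≈ (1/2)(169 + 2955.8067) = 1562.4033.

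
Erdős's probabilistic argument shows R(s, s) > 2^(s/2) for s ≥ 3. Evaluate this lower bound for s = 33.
2^(33/2) = 92681.9; so R(33, 33) > 92681.9

Colour each edge of K_n uniformly at random with red/blue. The expected number of monochromatic K_33 is C(n, 33) · 2 · 2^(−C(33,2)). If C(n, 33) · 2^(1 − C(33,2)) < 1, then with positive probability no monochromatic K_33 exists, so R(33, 33) > n. The standard estimate C(n, 33) ≤ n^33/33! shows this inequality holds whenever n ≤ 2^(33/2) (since 33! · 2^(C(33,2) − 1) > 2^(33^2/2) ≥ n^33). Hence R(33, 33) > 2^(33/2) = 92681.9.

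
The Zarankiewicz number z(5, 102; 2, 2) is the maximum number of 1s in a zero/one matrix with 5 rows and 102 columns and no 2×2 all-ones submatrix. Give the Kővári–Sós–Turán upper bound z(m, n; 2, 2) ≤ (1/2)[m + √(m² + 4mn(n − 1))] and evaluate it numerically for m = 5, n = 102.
z(5, 102; 2, 2) ≤ (1/2)[5 + √(5² + 4·5·102·101)] = (1/2)[5 + √206065] = 229.4719

Kővári–Sós–Turán: let r_1, ..., r_5 be the row sums and z = Σ r_i the total number of 1s. Each pair of columns can share at most one row with both entries 1 (else a 2×2 all-ones block appears), so Σ_i C(r_i, 2) ≤ C(102, 2) = 5151. By convexity Σ_i C(r_i, 2) ≥ 5·C(z/5, 2) = z(z − 5)/(2·5), giving z² − 5z − 5·102·101 ≤ 0 and hence z ≤ (1/2)[5 + √(25 + 4·51510)] = (1/2)[5 + √206065] ≈ (1/2)(5 + 453.9438) = 229.4719.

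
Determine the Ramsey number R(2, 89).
R(2, 89) = 89

R(2, k) = k for all k ≥ 2: in a 2-colouring of K_k, either some edge is red (a red K_2) or all edges are blue (a blue K_k). And K_{88} coloured all-blue has no blue K_89, so R(2, 89) > 88. Hence R(2, 89) = 89.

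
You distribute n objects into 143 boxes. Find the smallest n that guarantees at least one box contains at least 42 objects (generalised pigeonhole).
n = (42 − 1)·143 + 1 = 5864

By the generalised pigeonhole principle, to guarantee some box contains ≥ r objects we need more than (r − 1) · k objects total. Threshold: n = (r − 1) · k + 1. With r = 42 and k = 143: n = 41 · 143 + 1 = 5863 + 1 = 5864. For n = 5863 = 41 · 143, we can put exactly 41 objects in every box, avoiding 42 in any single one — so 5864 is tight.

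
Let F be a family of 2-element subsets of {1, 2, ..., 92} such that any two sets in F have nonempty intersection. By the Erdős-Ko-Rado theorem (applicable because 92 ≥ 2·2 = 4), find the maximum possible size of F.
max |F| = C(91, 1) = 91

Erdős-Ko-Rado (1961): when n ≥ 2k, max |F| = C(n−1, k−1). The bound is attained by the star {A : i ∈ A} for any fixed i ∈ [n]. Here C(92−1, 2−1) = C(91, 1) = 91.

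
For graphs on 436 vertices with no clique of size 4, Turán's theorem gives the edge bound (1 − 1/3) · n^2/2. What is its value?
Turán density bound = (2/3) · 436^2/2 = 190096/3 ≈ 63365.3333

Turán's theorem: ex(n, K_{r+1}) is achieved by the complete r-partite Turán graph T(n, r) with parts as balanced as possible, and is at most (1 − 1/r) · n^2/2. For r = 3, n = 436: the density bound is (2/3) · 190096/2 = 190096/3 ≈ 63365.3333. The integer-valued extremum is e(T(436, 3)) = 63365, which is strictly less than the density bound 190096/3 since 3 ∤ 436 (the parts of T(436, 3) cannot all be equal).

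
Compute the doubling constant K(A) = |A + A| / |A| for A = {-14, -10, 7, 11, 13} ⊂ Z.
K = |A + A| / |A| = 14/5

Enumerate A + A = {a + b : a, b ∈ A}. With |A| = 5, there are |A|^2 = 25 ordered sum pairs; collecting distinct values, A + A = {-28, -24, -20, -7, -3, -1, 1, 3, 14, 18, 20, 22, 24, 26}, so |A + A| = 14. Thus K = 14/5. For comparison, the minimum possible |A + A| over all 5-element sets is 2·5 − 1 = 9 (so min K = 9/5), attained only by arithmetic progressions.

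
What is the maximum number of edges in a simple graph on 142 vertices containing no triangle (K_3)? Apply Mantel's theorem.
ex(142, K_3) = ⌊142^2/4⌋ = 5041

Mantel (1907): a triangle-free graph on n vertices has at most ⌊n^2/4⌋ edges, with equality for the complete bipartite graph K_{⌊n/2⌋, ⌈n/2⌉}. For n = 142: ⌊142^2/4⌋ = ⌊20164/4⌋ = 5041. The extremal graph is K_{71, 71}, which has 71·71 = 5041 edges.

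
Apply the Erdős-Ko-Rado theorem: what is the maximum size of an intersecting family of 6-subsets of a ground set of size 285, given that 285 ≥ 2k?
max |F| = C(284, 5) = 14860622056

Erdős-Ko-Rado (1961): when n ≥ 2k, max |F| = C(n−1, k−1). The bound is attained by the star {A : i ∈ A} for any fixed i ∈ [n]. Here C(285−1, 6−1) = C(284, 5) = 14860622056.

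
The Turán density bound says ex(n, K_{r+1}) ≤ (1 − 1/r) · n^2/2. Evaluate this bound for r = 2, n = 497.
Turán density bound = (1/2) · 497^2/2 = 247009/4 ≈ 61752.25

Turán's theorem: ex(n, K_{r+1}) is achieved by the complete r-partite Turán graph T(n, r) with parts as balanced as possible, and is at most (1 − 1/r) · n^2/2. For r = 2, n = 497: the density bound is (1/2) · 247009/2 = 247009/4 ≈ 61752.25. The integer-valued extremum is e(T(497, 2)) = 61752, which is strictly less than the density bound 247009/4 since 2 ∤ 497 (the parts of T(497, 2) cannot all be equal).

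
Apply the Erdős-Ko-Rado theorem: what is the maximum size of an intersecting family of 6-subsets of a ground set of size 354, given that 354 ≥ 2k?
max |F| = C(353, 5) = 44395270920

Erdős-Ko-Rado (1961): when n ≥ 2k, max |F| = C(n−1, k−1). The bound is attained by the star {A : i ∈ A} for any fixed i ∈ [n]. Here C(354−1, 6−1) = C(353, 5) = 44395270920.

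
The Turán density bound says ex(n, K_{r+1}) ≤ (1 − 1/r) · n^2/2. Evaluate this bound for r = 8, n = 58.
Turán density bound = (7/8) · 58^2/2 = 5887/4 ≈ 1471.75

Turán's theorem: ex(n, K_{r+1}) is achieved by the complete r-partite Turán graph T(n, r) with parts as balanced as possible, and is at most (1 − 1/r) · n^2/2. For r = 8, n = 58: the density bound is (7/8) · 3364/2 = 5887/4 ≈ 1471.75. The integer-valued extremum is e(T(58, 8)) = 1471, which is strictly less than the density bound 5887/4 since 8 ∤ 58 (the parts of T(58, 8) cannot all be equal).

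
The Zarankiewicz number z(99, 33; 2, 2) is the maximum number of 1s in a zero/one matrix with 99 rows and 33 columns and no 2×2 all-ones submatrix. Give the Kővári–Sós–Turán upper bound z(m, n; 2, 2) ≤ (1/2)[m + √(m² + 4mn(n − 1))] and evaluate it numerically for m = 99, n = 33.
z(99, 33; 2, 2) ≤ (1/2)[99 + √(99² + 4·99·33·32)] = (1/2)[99 + √427977] = 376.5998

Kővári–Sós–Turán: let r_1, ..., r_99 be the row sums and z = Σ r_i the total number of 1s. Each pair of columns can share at most one row with both entries 1 (else a 2×2 all-ones block appears), so Σ_i C(r_i, 2) ≤ C(33, 2) = 528. By convexity Σ_i C(r_i, 2) ≥ 99·C(z/99, 2) = z(z − 99)/(2·99), giving z² − 99z − 99·33·32 ≤ 0 and hence z ≤ (1/2)[99 + √(9801 + 4·104544)] = (1/2)[99 + √427977] ≈ (1/2)(99 + 654.1995) = 376.5998.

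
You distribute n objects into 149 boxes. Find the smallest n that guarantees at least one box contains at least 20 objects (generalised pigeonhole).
n = (20 − 1)·149 + 1 = 2832

By the generalised pigeonhole principle, to guarantee some box contains ≥ r objects we need more than (r − 1) · k objects total. Threshold: n = (r − 1) · k + 1. With r = 20 and k = 149: n = 19 · 149 + 1 = 2831 + 1 = 2832. For n = 2831 = 19 · 149, we can put exactly 19 objects in every box, avoiding 20 in any single one — so 2832 is tight.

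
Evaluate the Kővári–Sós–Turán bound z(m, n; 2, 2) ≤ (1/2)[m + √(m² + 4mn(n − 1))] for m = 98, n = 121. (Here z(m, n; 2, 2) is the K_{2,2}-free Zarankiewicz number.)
z(98, 121; 2, 2) ≤ (1/2)[98 + √(98² + 4·98·121·120)] = (1/2)[98 + √5701444] = 1242.8848

Kővári–Sós–Turán: let r_1, ..., r_98 be the row sums and z = Σ r_i the total number of 1s. Each pair of columns can share at most one row with both entries 1 (else a 2×2 all-ones block appears), so Σ_i C(r_i, 2) ≤ C(121, 2) = 7260. By convexity Σ_i C(r_i, 2) ≥ 98·C(z/98, 2) = z(z − 98)/(2·98), giving z² − 98z − 98·121·120 ≤ 0 and hence z ≤ (1/2)[98 + √(9604 + 4·1422960)] = (1/2)[98 + √5701444] ≈ (1/2)(98 + 2387.7697) = 1242.8848.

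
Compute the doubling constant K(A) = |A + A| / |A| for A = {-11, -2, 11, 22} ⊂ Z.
K = |A + A| / |A| = 10/4 = 5/2

Enumerate A + A = {a + b : a, b ∈ A}. With |A| = 4, there are |A|^2 = 16 ordered sum pairs; collecting distinct values, A + A = {-22, -13, -4, 0, 9, 11, 20, 22, 33, 44}, so |A + A| = 10. Thus K = 10/4 = 5/2. For comparison, the minimum possible |A + A| over all 4-element sets is 2·4 − 1 = 7 (so min K = 7/4), attained only by arithmetic progressions.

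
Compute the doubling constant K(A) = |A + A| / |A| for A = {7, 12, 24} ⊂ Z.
K = |A + A| / |A| = 6/3 = 2

Enumerate A + A = {a + b : a, b ∈ A}. With |A| = 3, there are |A|^2 = 9 ordered sum pairs; collecting distinct values, A + A = {14, 19, 24, 31, 36, 48}, so |A + A| = 6. Thus K = 6/3 = 2. For comparison, the minimum possible |A + A| over all 3-element sets is 2·3 − 1 = 5 (so min K = 5/3), attained only by arithmetic progressions.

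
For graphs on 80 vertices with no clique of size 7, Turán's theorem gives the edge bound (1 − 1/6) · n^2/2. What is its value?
Turán density bound = (5/6) · 80^2/2 = 8000/3 ≈ 2666.6667

Turán's theorem: ex(n, K_{r+1}) is achieved by the complete r-partite Turán graph T(n, r) with parts as balanced as possible, and is at most (1 − 1/r) · n^2/2. For r = 6, n = 80: the density bound is (5/6) · 6400/2 = 8000/3 ≈ 2666.6667. The integer-valued extremum is e(T(80, 6)) = 2666, which is strictly less than the density bound 8000/3 since 6 ∤ 80 (the parts of T(80, 6) cannot all be equal).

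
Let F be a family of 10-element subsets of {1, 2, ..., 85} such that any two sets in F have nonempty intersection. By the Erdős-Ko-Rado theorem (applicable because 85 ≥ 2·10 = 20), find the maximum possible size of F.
max |F| = C(84, 9) = 368136785016

Erdős-Ko-Rado (1961): when n ≥ 2k, max |F| = C(n−1, k−1). The bound is attained by the star {A : i ∈ A} for any fixed i ∈ [n]. Here C(85−1, 10−1) = C(84, 9) = 368136785016.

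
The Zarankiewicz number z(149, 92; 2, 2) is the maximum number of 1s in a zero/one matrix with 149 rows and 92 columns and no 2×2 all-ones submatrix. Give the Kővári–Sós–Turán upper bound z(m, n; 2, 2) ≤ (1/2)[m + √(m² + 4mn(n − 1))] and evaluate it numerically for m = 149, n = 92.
z(149, 92; 2, 2) ≤ (1/2)[149 + √(149² + 4·149·92·91)] = (1/2)[149 + √5011913] = 1193.8651

Kővári–Sós–Turán: let r_1, ..., r_149 be the row sums and z = Σ r_i the total number of 1s. Each pair of columns can share at most one row with both entries 1 (else a 2×2 all-ones block appears), so Σ_i C(r_i, 2) ≤ C(92, 2) = 4186. By convexity Σ_i C(r_i, 2) ≥ 149·C(z/149, 2) = z(z − 149)/(2·149), giving z² − 149z − 149·92·91 ≤ 0 and hence z ≤ (1/2)[149 + √(22201 + 4·1247428)] = (1/2)[149 + √5011913] ≈ (1/2)(149 + 2238.7302) = 1193.8651.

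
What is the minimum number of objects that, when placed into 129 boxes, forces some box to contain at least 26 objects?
n = (26 − 1)·129 + 1 = 3226

By the generalised pigeonhole principle, to guarantee some box contains ≥ r objects we need more than (r − 1) · k objects total. Threshold: n = (r − 1) · k + 1. With r = 26 and k = 129: n = 25 · 129 + 1 = 3225 + 1 = 3226. For n = 3225 = 25 · 129, we can put exactly 25 objects in every box, avoiding 26 in any single one — so 3226 is tight.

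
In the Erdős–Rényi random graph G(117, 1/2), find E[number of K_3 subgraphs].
E[# K_3] = C(117, 3) · (1/2)^C(3, 2) = 260130 / 2^3 = 130065/4 = 32516.25

For each 3-subset S of vertices (there are C(117, 3) = 260130 such S), let X_S = 1 if S induces a K_3 (all C(3, 2) = 3 edges present). Then P(X_S = 1) = (1/2)^3 = 1/8. By linearity of expectation, E[# K_3] = C(117, 3) · (1/2)^3 = 260130 / 8 = 130065/4 = 32516.25.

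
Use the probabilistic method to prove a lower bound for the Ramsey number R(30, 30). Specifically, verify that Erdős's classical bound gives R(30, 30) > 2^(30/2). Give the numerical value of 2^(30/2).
2^(30/2) = 32768; so R(30, 30) > 32768

Colour each edge of K_n uniformly at random with red/blue. The expected number of monochromatic K_30 is C(n, 30) · 2 · 2^(−C(30,2)). If C(n, 30) · 2^(1 − C(30,2)) < 1, then with positive probability no monochromatic K_30 exists, so R(30, 30) > n. The standard estimate C(n, 30) ≤ n^30/30! shows this inequality holds whenever n ≤ 2^(30/2) (since 30! · 2^(C(30,2) − 1) > 2^(30^2/2) ≥ n^30). Hence R(30, 30) > 2^(30/2) = 32768.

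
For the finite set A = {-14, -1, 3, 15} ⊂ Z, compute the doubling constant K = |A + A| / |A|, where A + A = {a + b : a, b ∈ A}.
K = |A + A| / |A| = 10/4 = 5/2

Enumerate A + A = {a + b : a, b ∈ A}. With |A| = 4, there are |A|^2 = 16 ordered sum pairs; collecting distinct values, A + A = {-28, -15, -11, -2, 1, 2, 6, 14, 18, 30}, so |A + A| = 10. Thus K = 10/4 = 5/2. For comparison, the minimum possible |A + A| over all 4-element sets is 2·4 − 1 = 7 (so min K = 7/4), attained only by arithmetic progressions.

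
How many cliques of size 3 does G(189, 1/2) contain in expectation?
E[# K_3] = C(189, 3) · (1/2)^C(3, 2) = 1107414 / 2^3 = 553707/4 = 138426.75

For each 3-subset S of vertices (there are C(189, 3) = 1107414 such S), let X_S = 1 if S induces a K_3 (all C(3, 2) = 3 edges present). Then P(X_S = 1) = (1/2)^3 = 1/8. By linearity of expectation, E[# K_3] = C(189, 3) · (1/2)^3 = 1107414 / 8 = 553707/4 = 138426.75.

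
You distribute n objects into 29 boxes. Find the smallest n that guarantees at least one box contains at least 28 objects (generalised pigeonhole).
n = (28 − 1)·29 + 1 = 784

By the generalised pigeonhole principle, to guarantee some box contains ≥ r objects we need more than (r − 1) · k objects total. Threshold: n = (r − 1) · k + 1. With r = 28 and k = 29: n = 27 · 29 + 1 = 783 + 1 = 784. For n = 783 = 27 · 29, we can put exactly 27 objects in every box, avoiding 28 in any single one — so 784 is tight.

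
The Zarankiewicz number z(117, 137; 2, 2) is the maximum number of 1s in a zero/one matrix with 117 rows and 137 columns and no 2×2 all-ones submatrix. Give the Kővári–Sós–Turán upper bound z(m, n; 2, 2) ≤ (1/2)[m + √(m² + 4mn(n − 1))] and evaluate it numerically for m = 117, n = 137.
z(117, 137; 2, 2) ≤ (1/2)[117 + √(117² + 4·117·137·136)] = (1/2)[117 + √8733465] = 1536.1218

Kővári–Sós–Turán: let r_1, ..., r_117 be the row sums and z = Σ r_i the total number of 1s. Each pair of columns can share at most one row with both entries 1 (else a 2×2 all-ones block appears), so Σ_i C(r_i, 2) ≤ C(137, 2) = 9316. By convexity Σ_i C(r_i, 2) ≥ 117·C(z/117, 2) = z(z − 117)/(2·117), giving z² − 117z − 117·137·136 ≤ 0 and hence z ≤ (1/2)[117 + √(13689 + 4·2179944)] = (1/2)[117 + √8733465] ≈ (1/2)(117 + 2955.2436) = 1536.1218.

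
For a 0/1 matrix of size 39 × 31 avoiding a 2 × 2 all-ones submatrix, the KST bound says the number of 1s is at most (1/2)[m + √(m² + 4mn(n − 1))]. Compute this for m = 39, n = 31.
z(39, 31; 2, 2) ≤ (1/2)[39 + √(39² + 4·39·31·30)] = (1/2)[39 + √146601] = 210.9426

Kővári–Sós–Turán: let r_1, ..., r_39 be the row sums and z = Σ r_i the total number of 1s. Each pair of columns can share at most one row with both entries 1 (else a 2×2 all-ones block appears), so Σ_i C(r_i, 2) ≤ C(31, 2) = 465. By convexity Σ_i C(r_i, 2) ≥ 39·C(z/39, 2) = z(z − 39)/(2·39), giving z² − 39z − 39·31·30 ≤ 0 and hence z ≤ (1/2)[39 + √(1521 + 4·36270)] = (1/2)[39 + √146601] ≈ (1/2)(39 + 382.8851) = 210.9426.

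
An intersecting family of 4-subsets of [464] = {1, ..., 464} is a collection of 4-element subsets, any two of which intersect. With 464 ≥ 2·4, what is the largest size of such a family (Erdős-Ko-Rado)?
max |F| = C(463, 3) = 16435111

The Erdős-Ko-Rado theorem states: for n ≥ 2k, an intersecting family of k-subsets of an n-element set has size at most C(n − 1, k − 1), with equality for 'star' families {A ⊆ [n] : |A| = k, i ∈ A} (fix an element i). For n = 464, k = 4: C(463, 3) = 16435111.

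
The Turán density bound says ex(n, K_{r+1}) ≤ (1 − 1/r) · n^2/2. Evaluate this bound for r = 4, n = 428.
Turán density bound = (3/4) · 428^2/2 = 68694

Turán's theorem: ex(n, K_{r+1}) is achieved by the complete r-partite Turán graph T(n, r) with parts as balanced as possible, and is at most (1 − 1/r) · n^2/2. For r = 4, n = 428: the density bound is (3/4) · 183184/2 = 68694. Since 4 ∣ 428, the Turán graph T(428, 4) has parts of equal size 107, and its edge count e(T(428, 4)) = 68694 attains the density bound exactly.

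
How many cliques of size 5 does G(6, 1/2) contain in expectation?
E[# K_5] = C(6, 5) · (1/2)^C(5, 2) = 6 / 2^10 = 3/512 ≈ 0.005859

For each 5-subset S of vertices (there are C(6, 5) = 6 such S), let X_S = 1 if S induces a K_5 (all C(5, 2) = 10 edges present). Then P(X_S = 1) = (1/2)^10 = 1/1024. By linearity of expectation, E[# K_5] = C(6, 5) · (1/2)^10 = 6 / 1024 = 3/512 ≈ 0.005859.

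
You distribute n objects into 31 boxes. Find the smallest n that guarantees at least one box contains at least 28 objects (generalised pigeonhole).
n = (28 − 1)·31 + 1 = 838

By the generalised pigeonhole principle, to guarantee some box contains ≥ r objects we need more than (r − 1) · k objects total. Threshold: n = (r − 1) · k + 1. With r = 28 and k = 31: n = 27 · 31 + 1 = 837 + 1 = 838. For n = 837 = 27 · 31, we can put exactly 27 objects in every box, avoiding 28 in any single one — so 838 is tight.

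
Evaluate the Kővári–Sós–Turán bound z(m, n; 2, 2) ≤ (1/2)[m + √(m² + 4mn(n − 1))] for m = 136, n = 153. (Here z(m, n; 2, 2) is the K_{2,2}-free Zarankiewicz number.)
z(136, 153; 2, 2) ≤ (1/2)[136 + √(136² + 4·136·153·152)] = (1/2)[136 + √12669760] = 1847.7303

Kővári–Sós–Turán: let r_1, ..., r_136 be the row sums and z = Σ r_i the total number of 1s. Each pair of columns can share at most one row with both entries 1 (else a 2×2 all-ones block appears), so Σ_i C(r_i, 2) ≤ C(153, 2) = 11628. By convexity Σ_i C(r_i, 2) ≥ 136·C(z/136, 2) = z(z − 136)/(2·136), giving z² − 136z − 136·153·152 ≤ 0 and hence z ≤ (1/2)[136 + √(18496 + 4·3162816)] = (1/2)[136 + √12669760] ≈ (1/2)(136 + 3559.4606) = 1847.7303.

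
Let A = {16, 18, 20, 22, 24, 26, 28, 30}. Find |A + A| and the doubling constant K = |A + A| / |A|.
K = |A + A| / |A| = 15/8

Enumerate A + A = {a + b : a, b ∈ A}. With |A| = 8, there are |A|^2 = 64 ordered sum pairs; collecting distinct values, A + A = {32, 34, 36, 38, 40, 42, 44, 46, 48, 50, 52, 54, 56, 58, 60}, so |A + A| = 15. Thus K = 15/8. Here |A + A| = 2|A| − 1 = 15, the minimum possible — so K = 15/8 is minimal, which holds iff A is an arithmetic progression.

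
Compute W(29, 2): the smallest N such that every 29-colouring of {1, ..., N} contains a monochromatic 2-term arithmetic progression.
W(29, 2) = 29 + 1 = 30

A 2-term AP is any pair of integers, so a monochromatic 2-AP exists iff some colour is used at least twice. With 29 colours, the colouring i ↦ i on {1, ..., 29} uses each colour once, avoiding any monochromatic pair, so W(29, 2) > 29. For {1, ..., 30}, pigeonhole forces two integers of the same colour, which form a monochromatic 2-AP. Hence W(29, 2) = 30.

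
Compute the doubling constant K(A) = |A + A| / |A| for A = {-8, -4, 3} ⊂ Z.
K = |A + A| / |A| = 6/3 = 2

Enumerate A + A = {a + b : a, b ∈ A}. With |A| = 3, there are |A|^2 = 9 ordered sum pairs; collecting distinct values, A + A = {-16, -12, -8, -5, -1, 6}, so |A + A| = 6. Thus K = 6/3 = 2. For comparison, the minimum possible |A + A| over all 3-element sets is 2·3 − 1 = 5 (so min K = 5/3), attained only by arithmetic progressions.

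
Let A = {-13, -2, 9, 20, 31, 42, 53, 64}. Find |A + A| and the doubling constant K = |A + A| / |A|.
K = |A + A| / |A| = 15/8

Enumerate A + A = {a + b : a, b ∈ A}. With |A| = 8, there are |A|^2 = 64 ordered sum pairs; collecting distinct values, A + A = {-26, -15, -4, 7, 18, 29, 40, 51, 62, 73, 84, 95, 106, 117, 128}, so |A + A| = 15. Thus K = 15/8. Here |A + A| = 2|A| − 1 = 15, the minimum possible — so K = 15/8 is minimal, which holds iff A is an arithmetic progression.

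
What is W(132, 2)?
W(132, 2) = 132 + 1 = 133

A 2-term AP is any pair of integers, so a monochromatic 2-AP exists iff some colour is used at least twice. With 132 colours, the colouring i ↦ i on {1, ..., 132} uses each colour once, avoiding any monochromatic pair, so W(132, 2) > 132. For {1, ..., 133}, pigeonhole forces two integers of the same colour, which form a monochromatic 2-AP. Hence W(132, 2) = 133.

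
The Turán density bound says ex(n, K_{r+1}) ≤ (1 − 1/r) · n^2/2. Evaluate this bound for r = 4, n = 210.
Turán density bound = (3/4) · 210^2/2 = 33075/2 ≈ 16537.5

Turán's theorem: ex(n, K_{r+1}) is achieved by the complete r-partite Turán graph T(n, r) with parts as balanced as possible, and is at most (1 − 1/r) · n^2/2. For r = 4, n = 210: the density bound is (3/4) · 44100/2 = 33075/2 ≈ 16537.5. The integer-valued extremum is e(T(210, 4)) = 16537, which is strictly less than the density bound 33075/2 since 4 ∤ 210 (the parts of T(210, 4) cannot all be equal).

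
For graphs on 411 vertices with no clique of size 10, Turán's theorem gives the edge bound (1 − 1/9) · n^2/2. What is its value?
Turán density bound = (8/9) · 411^2/2 = 75076

Turán's theorem: ex(n, K_{r+1}) is achieved by the complete r-partite Turán graph T(n, r) with parts as balanced as possible, and is at most (1 − 1/r) · n^2/2. For r = 9, n = 411: the density bound is (8/9) · 168921/2 = 75076. The integer-valued extremum is e(T(411, 9)) = 75075, which is strictly less than the density bound 75076 since 9 ∤ 411 (the parts of T(411, 9) cannot all be equal).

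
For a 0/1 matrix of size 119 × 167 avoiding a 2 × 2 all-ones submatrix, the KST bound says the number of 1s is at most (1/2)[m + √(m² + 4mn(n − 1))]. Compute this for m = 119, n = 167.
z(119, 167; 2, 2) ≤ (1/2)[119 + √(119² + 4·119·167·166)] = (1/2)[119 + √13209833] = 1876.7667

Kővári–Sós–Turán: let r_1, ..., r_119 be the row sums and z = Σ r_i the total number of 1s. Each pair of columns can share at most one row with both entries 1 (else a 2×2 all-ones block appears), so Σ_i C(r_i, 2) ≤ C(167, 2) = 13861. By convexity Σ_i C(r_i, 2) ≥ 119·C(z/119, 2) = z(z − 119)/(2·119), giving z² − 119z − 119·167·166 ≤ 0 and hence z ≤ (1/2)[119 + √(14161 + 4·3298918)] = (1/2)[119 + √13209833] ≈ (1/2)(119 + 3634.5334) = 1876.7667.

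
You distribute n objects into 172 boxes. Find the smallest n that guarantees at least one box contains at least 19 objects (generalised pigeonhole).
n = (19 − 1)·172 + 1 = 3097

By the generalised pigeonhole principle, to guarantee some box contains ≥ r objects we need more than (r − 1) · k objects total. Threshold: n = (r − 1) · k + 1. With r = 19 and k = 172: n = 18 · 172 + 1 = 3096 + 1 = 3097. For n = 3096 = 18 · 172, we can put exactly 18 objects in every box, avoiding 19 in any single one — so 3097 is tight.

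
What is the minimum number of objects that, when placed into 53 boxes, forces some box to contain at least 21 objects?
n = (21 − 1)·53 + 1 = 1061

By the generalised pigeonhole principle, to guarantee some box contains ≥ r objects we need more than (r − 1) · k objects total. Threshold: n = (r − 1) · k + 1. With r = 21 and k = 53: n = 20 · 53 + 1 = 1060 + 1 = 1061. For n = 1060 = 20 · 53, we can put exactly 20 objects in every box, avoiding 21 in any single one — so 1061 is tight.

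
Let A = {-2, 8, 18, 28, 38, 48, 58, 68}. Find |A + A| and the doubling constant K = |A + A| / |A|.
K = |A + A| / |A| = 15/8

Enumerate A + A = {a + b : a, b ∈ A}. With |A| = 8, there are |A|^2 = 64 ordered sum pairs; collecting distinct values, A + A = {-4, 6, 16, 26, 36, 46, 56, 66, 76, 86, 96, 106, 116, 126, 136}, so |A + A| = 15. Thus K = 15/8. Here |A + A| = 2|A| − 1 = 15, the minimum possible — so K = 15/8 is minimal, which holds iff A is an arithmetic progression.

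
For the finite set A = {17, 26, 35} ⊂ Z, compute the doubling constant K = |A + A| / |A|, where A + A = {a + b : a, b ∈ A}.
K = |A + A| / |A| = 5/3

Enumerate A + A = {a + b : a, b ∈ A}. With |A| = 3, there are |A|^2 = 9 ordered sum pairs; collecting distinct values, A + A = {34, 43, 52, 61, 70}, so |A + A| = 5. Thus K = 5/3. Here |A + A| = 2|A| − 1 = 5, the minimum possible — so K = 5/3 is minimal, which holds iff A is an arithmetic progression.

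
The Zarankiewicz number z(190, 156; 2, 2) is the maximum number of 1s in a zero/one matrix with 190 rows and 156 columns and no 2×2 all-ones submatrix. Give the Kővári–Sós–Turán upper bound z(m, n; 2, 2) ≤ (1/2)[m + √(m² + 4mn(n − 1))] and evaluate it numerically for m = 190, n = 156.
z(190, 156; 2, 2) ≤ (1/2)[190 + √(190² + 4·190·156·155)] = (1/2)[190 + √18412900] = 2240.5128

Kővári–Sós–Turán: let r_1, ..., r_190 be the row sums and z = Σ r_i the total number of 1s. Each pair of columns can share at most one row with both entries 1 (else a 2×2 all-ones block appears), so Σ_i C(r_i, 2) ≤ C(156, 2) = 12090. By convexity Σ_i C(r_i, 2) ≥ 190·C(z/190, 2) = z(z − 190)/(2·190), giving z² − 190z − 190·156·155 ≤ 0 and hence z ≤ (1/2)[190 + √(36100 + 4·4594200)] = (1/2)[190 + √18412900] ≈ (1/2)(190 + 4291.0255) = 2240.5128.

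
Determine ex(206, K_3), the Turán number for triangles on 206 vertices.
ex(206, K_3) = ⌊206^2/4⌋ = 10609

Mantel (1907): a triangle-free graph on n vertices has at most ⌊n^2/4⌋ edges, with equality for the complete bipartite graph K_{⌊n/2⌋, ⌈n/2⌉}. For n = 206: ⌊206^2/4⌋ = ⌊42436/4⌋ = 10609. The extremal graph is K_{103, 103}, which has 103·103 = 10609 edges.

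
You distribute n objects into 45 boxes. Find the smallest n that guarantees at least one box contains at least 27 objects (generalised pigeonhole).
n = (27 − 1)·45 + 1 = 1171

By the generalised pigeonhole principle, to guarantee some box contains ≥ r objects we need more than (r − 1) · k objects total. Threshold: n = (r − 1) · k + 1. With r = 27 and k = 45: n = 26 · 45 + 1 = 1170 + 1 = 1171. For n = 1170 = 26 · 45, we can put exactly 26 objects in every box, avoiding 27 in any single one — so 1171 is tight.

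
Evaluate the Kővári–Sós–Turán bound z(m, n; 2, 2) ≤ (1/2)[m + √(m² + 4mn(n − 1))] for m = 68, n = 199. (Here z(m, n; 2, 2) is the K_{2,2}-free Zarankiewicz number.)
z(68, 199; 2, 2) ≤ (1/2)[68 + √(68² + 4·68·199·198)] = (1/2)[68 + √10721968] = 1671.2208

Kővári–Sós–Turán: let r_1, ..., r_68 be the row sums and z = Σ r_i the total number of 1s. Each pair of columns can share at most one row with both entries 1 (else a 2×2 all-ones block appears), so Σ_i C(r_i, 2) ≤ C(199, 2) = 19701. By convexity Σ_i C(r_i, 2) ≥ 68·C(z/68, 2) = z(z − 68)/(2·68), giving z² − 68z − 68·199·198 ≤ 0 and hence z ≤ (1/2)[68 + √(4624 + 4·2679336)] = (1/2)[68 + √10721968] ≈ (1/2)(68 + 3274.4416) = 1671.2208.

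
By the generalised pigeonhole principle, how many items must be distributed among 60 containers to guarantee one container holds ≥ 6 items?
n = (6 − 1)·60 + 1 = 301

By the generalised pigeonhole principle, to guarantee some box contains ≥ r objects we need more than (r − 1) · k objects total. Threshold: n = (r − 1) · k + 1. With r = 6 and k = 60: n = 5 · 60 + 1 = 300 + 1 = 301. For n = 300 = 5 · 60, we can put exactly 5 objects in every box, avoiding 6 in any single one — so 301 is tight.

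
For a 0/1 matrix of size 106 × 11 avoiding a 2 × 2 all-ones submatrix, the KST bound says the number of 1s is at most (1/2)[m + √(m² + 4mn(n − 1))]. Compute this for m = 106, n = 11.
z(106, 11; 2, 2) ≤ (1/2)[106 + √(106² + 4·106·11·10)] = (1/2)[106 + √57876] = 173.2872

Kővári–Sós–Turán: let r_1, ..., r_106 be the row sums and z = Σ r_i the total number of 1s. Each pair of columns can share at most one row with both entries 1 (else a 2×2 all-ones block appears), so Σ_i C(r_i, 2) ≤ C(11, 2) = 55. By convexity Σ_i C(r_i, 2) ≥ 106·C(z/106, 2) = z(z − 106)/(2·106), giving z² − 106z − 106·11·10 ≤ 0 and hence z ≤ (1/2)[106 + √(11236 + 4·11660)] = (1/2)[106 + √57876] ≈ (1/2)(106 + 240.5743) = 173.2872.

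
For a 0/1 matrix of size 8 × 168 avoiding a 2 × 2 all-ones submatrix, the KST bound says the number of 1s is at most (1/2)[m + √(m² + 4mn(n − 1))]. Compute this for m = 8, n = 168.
z(8, 168; 2, 2) ≤ (1/2)[8 + √(8² + 4·8·168·167)] = (1/2)[8 + √897856] = 477.7763

Kővári–Sós–Turán: let r_1, ..., r_8 be the row sums and z = Σ r_i the total number of 1s. Each pair of columns can share at most one row with both entries 1 (else a 2×2 all-ones block appears), so Σ_i C(r_i, 2) ≤ C(168, 2) = 14028. By convexity Σ_i C(r_i, 2) ≥ 8·C(z/8, 2) = z(z − 8)/(2·8), giving z² − 8z − 8·168·167 ≤ 0 and hence z ≤ (1/2)[8 + √(64 + 4·224448)] = (1/2)[8 + √897856] ≈ (1/2)(8 + 947.5526) = 477.7763.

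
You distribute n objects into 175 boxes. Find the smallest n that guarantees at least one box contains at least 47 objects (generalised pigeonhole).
n = (47 − 1)·175 + 1 = 8051

By the generalised pigeonhole principle, to guarantee some box contains ≥ r objects we need more than (r − 1) · k objects total. Threshold: n = (r − 1) · k + 1. With r = 47 and k = 175: n = 46 · 175 + 1 = 8050 + 1 = 8051. For n = 8050 = 46 · 175, we can put exactly 46 objects in every box, avoiding 47 in any single one — so 8051 is tight.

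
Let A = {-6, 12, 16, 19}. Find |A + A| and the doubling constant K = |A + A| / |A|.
K = |A + A| / |A| = 10/4 = 5/2

Enumerate A + A = {a + b : a, b ∈ A}. With |A| = 4, there are |A|^2 = 16 ordered sum pairs; collecting distinct values, A + A = {-12, 6, 10, 13, 24, 28, 31, 32, 35, 38}, so |A + A| = 10. Thus K = 10/4 = 5/2. For comparison, the minimum possible |A + A| over all 4-element sets is 2·4 − 1 = 7 (so min K = 7/4), attained only by arithmetic progressions.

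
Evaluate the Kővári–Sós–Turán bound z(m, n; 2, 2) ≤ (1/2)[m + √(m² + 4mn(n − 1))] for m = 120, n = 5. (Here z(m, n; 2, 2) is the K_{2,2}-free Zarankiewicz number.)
z(120, 5; 2, 2) ≤ (1/2)[120 + √(120² + 4·120·5·4)] = (1/2)[120 + √24000] = 137.4597

Kővári–Sós–Turán: let r_1, ..., r_120 be the row sums and z = Σ r_i the total number of 1s. Each pair of columns can share at most one row with both entries 1 (else a 2×2 all-ones block appears), so Σ_i C(r_i, 2) ≤ C(5, 2) = 10. By convexity Σ_i C(r_i, 2) ≥ 120·C(z/120, 2) = z(z − 120)/(2·120), giving z² − 120z − 120·5·4 ≤ 0 and hence z ≤ (1/2)[120 + √(14400 + 4·2400)] = (1/2)[120 + √24000] ≈ (1/2)(120 + 154.9193) = 137.4597.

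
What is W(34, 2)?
W(34, 2) = 34 + 1 = 35

A 2-term AP is any pair of integers, so a monochromatic 2-AP exists iff some colour is used at least twice. With 34 colours, the colouring i ↦ i on {1, ..., 34} uses each colour once, avoiding any monochromatic pair, so W(34, 2) > 34. For {1, ..., 35}, pigeonhole forces two integers of the same colour, which form a monochromatic 2-AP. Hence W(34, 2) = 35.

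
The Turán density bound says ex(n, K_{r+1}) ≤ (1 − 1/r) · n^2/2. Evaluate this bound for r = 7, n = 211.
Turán density bound = (6/7) · 211^2/2 = 133563/7 ≈ 19080.4286

Turán's theorem: ex(n, K_{r+1}) is achieved by the complete r-partite Turán graph T(n, r) with parts as balanced as possible, and is at most (1 − 1/r) · n^2/2. For r = 7, n = 211: the density bound is (6/7) · 44521/2 = 133563/7 ≈ 19080.4286. The integer-valued extremum is e(T(211, 7)) = 19080, which is strictly less than the density bound 133563/7 since 7 ∤ 211 (the parts of T(211, 7) cannot all be equal).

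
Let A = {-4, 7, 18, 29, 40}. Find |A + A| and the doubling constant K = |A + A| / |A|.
K = |A + A| / |A| = 9/5

Enumerate A + A = {a + b : a, b ∈ A}. With |A| = 5, there are |A|^2 = 25 ordered sum pairs; collecting distinct values, A + A = {-8, 3, 14, 25, 36, 47, 58, 69, 80}, so |A + A| = 9. Thus K = 9/5. Here |A + A| = 2|A| − 1 = 9, the minimum possible — so K = 9/5 is minimal, which holds iff A is an arithmetic progression.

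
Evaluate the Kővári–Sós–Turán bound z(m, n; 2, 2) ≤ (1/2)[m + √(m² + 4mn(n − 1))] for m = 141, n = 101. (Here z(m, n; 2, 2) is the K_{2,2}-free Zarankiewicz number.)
z(141, 101; 2, 2) ≤ (1/2)[141 + √(141² + 4·141·101·100)] = (1/2)[141 + √5716281] = 1265.9373

Kővári–Sós–Turán: let r_1, ..., r_141 be the row sums and z = Σ r_i the total number of 1s. Each pair of columns can share at most one row with both entries 1 (else a 2×2 all-ones block appears), so Σ_i C(r_i, 2) ≤ C(101, 2) = 5050. By convexity Σ_i C(r_i, 2) ≥ 141·C(z/141, 2) = z(z − 141)/(2·141), giving z² − 141z − 141·101·100 ≤ 0 and hence z ≤ (1/2)[141 + √(19881 + 4·1424100)] = (1/2)[141 + √5716281] ≈ (1/2)(141 + 2390.8745) = 1265.9373.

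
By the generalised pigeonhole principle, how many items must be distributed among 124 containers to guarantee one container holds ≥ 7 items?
n = (7 − 1)·124 + 1 = 745

By the generalised pigeonhole principle, to guarantee some box contains ≥ r objects we need more than (r − 1) · k objects total. Threshold: n = (r − 1) · k + 1. With r = 7 and k = 124: n = 6 · 124 + 1 = 744 + 1 = 745. For n = 744 = 6 · 124, we can put exactly 6 objects in every box, avoiding 7 in any single one — so 745 is tight.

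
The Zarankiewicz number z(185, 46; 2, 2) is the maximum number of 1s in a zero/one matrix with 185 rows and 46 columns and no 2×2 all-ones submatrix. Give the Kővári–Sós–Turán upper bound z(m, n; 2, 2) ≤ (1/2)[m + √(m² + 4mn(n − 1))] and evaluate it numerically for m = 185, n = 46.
z(185, 46; 2, 2) ≤ (1/2)[185 + √(185² + 4·185·46·45)] = (1/2)[185 + √1566025] = 718.2046

Kővári–Sós–Turán: let r_1, ..., r_185 be the row sums and z = Σ r_i the total number of 1s. Each pair of columns can share at most one row with both entries 1 (else a 2×2 all-ones block appears), so Σ_i C(r_i, 2) ≤ C(46, 2) = 1035. By convexity Σ_i C(r_i, 2) ≥ 185·C(z/185, 2) = z(z − 185)/(2·185), giving z² − 185z − 185·46·45 ≤ 0 and hence z ≤ (1/2)[185 + √(34225 + 4·382950)] = (1/2)[185 + √1566025] ≈ (1/2)(185 + 1251.4092) = 718.2046.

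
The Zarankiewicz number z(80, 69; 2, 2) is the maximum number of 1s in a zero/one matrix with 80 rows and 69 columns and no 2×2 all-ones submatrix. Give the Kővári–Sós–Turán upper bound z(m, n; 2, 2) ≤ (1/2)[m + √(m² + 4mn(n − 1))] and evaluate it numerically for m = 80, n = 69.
z(80, 69; 2, 2) ≤ (1/2)[80 + √(80² + 4·80·69·68)] = (1/2)[80 + √1507840] = 653.9707

Kővári–Sós–Turán: let r_1, ..., r_80 be the row sums and z = Σ r_i the total number of 1s. Each pair of columns can share at most one row with both entries 1 (else a 2×2 all-ones block appears), so Σ_i C(r_i, 2) ≤ C(69, 2) = 2346. By convexity Σ_i C(r_i, 2) ≥ 80·C(z/80, 2) = z(z − 80)/(2·80), giving z² − 80z − 80·69·68 ≤ 0 and hence z ≤ (1/2)[80 + √(6400 + 4·375360)] = (1/2)[80 + √1507840] ≈ (1/2)(80 + 1227.9414) = 653.9707.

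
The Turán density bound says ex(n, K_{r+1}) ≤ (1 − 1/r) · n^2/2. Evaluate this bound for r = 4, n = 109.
Turán density bound = (3/4) · 109^2/2 = 35643/8 ≈ 4455.375

Turán's theorem: ex(n, K_{r+1}) is achieved by the complete r-partite Turán graph T(n, r) with parts as balanced as possible, and is at most (1 − 1/r) · n^2/2. For r = 4, n = 109: the density bound is (3/4) · 11881/2 = 35643/8 ≈ 4455.375. The integer-valued extremum is e(T(109, 4)) = 4455, which is strictly less than the density bound 35643/8 since 4 ∤ 109 (the parts of T(109, 4) cannot all be equal).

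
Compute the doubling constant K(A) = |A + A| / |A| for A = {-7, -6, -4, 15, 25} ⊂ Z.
K = |A + A| / |A| = 15/5 = 3

Enumerate A + A = {a + b : a, b ∈ A}. With |A| = 5, there are |A|^2 = 25 ordered sum pairs; collecting distinct values, A + A = {-14, -13, -12, -11, -10, -8, 8, 9, 11, 18, 19, 21, 30, 40, 50}, so |A + A| = 15. Thus K = 15/5 = 3. For comparison, the minimum possible |A + A| over all 5-element sets is 2·5 − 1 = 9 (so min K = 9/5), attained only by arithmetic progressions.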